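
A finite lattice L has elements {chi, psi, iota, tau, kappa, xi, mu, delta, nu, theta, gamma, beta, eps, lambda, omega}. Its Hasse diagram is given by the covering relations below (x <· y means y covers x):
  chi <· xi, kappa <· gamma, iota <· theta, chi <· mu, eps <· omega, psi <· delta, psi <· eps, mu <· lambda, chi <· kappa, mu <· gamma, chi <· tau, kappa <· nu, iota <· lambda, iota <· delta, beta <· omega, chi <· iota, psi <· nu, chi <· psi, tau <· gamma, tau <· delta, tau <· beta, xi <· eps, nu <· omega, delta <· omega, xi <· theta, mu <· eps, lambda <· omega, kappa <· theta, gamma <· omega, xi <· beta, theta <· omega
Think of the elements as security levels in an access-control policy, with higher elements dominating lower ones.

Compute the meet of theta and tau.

chi

Common lower bounds of {theta, tau}: chi.
The greatest among these is chi.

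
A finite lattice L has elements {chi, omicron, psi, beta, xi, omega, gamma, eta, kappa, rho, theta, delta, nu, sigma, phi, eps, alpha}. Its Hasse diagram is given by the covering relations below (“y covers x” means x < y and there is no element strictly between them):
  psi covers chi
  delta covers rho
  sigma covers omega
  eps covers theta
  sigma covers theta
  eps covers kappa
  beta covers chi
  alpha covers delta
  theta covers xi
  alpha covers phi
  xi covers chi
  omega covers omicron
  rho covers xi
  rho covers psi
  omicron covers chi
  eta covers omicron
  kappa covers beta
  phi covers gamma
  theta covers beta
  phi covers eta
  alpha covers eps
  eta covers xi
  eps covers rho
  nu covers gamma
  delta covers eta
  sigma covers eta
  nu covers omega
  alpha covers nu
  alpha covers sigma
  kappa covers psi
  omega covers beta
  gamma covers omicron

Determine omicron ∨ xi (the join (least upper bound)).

Common upper bounds of {omicron, xi}: alpha, delta, eta, phi, sigma.
The least among these is eta.

eta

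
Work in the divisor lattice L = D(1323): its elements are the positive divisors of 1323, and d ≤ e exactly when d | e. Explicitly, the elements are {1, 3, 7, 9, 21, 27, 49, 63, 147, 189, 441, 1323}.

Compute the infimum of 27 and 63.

9

In the divisibility order, the meet is the greatest common divisor: gcd(27, 63) = 9.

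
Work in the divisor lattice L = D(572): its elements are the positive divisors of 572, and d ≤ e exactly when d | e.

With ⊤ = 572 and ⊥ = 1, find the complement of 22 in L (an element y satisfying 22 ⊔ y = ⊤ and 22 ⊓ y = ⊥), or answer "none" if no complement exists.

For every candidate y, either 22 ∨ y ≠ 572 or 22 ∧ y ≠ 1; no complement exists.

none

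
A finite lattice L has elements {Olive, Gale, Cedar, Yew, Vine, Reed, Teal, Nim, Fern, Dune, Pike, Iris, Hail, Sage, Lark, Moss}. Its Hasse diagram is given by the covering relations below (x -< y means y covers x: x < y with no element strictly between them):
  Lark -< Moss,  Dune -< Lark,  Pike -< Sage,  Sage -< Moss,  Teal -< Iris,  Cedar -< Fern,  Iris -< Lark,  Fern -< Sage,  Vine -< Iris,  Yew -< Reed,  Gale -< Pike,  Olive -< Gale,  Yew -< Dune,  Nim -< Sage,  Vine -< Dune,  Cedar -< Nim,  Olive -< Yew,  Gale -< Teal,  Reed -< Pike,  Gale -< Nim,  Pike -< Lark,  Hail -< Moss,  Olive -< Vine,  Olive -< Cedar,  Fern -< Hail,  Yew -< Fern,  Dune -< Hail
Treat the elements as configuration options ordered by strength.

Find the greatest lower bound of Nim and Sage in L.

Nim

Common lower bounds of {Nim, Sage}: Cedar, Gale, Nim, Olive.
The greatest among these is Nim.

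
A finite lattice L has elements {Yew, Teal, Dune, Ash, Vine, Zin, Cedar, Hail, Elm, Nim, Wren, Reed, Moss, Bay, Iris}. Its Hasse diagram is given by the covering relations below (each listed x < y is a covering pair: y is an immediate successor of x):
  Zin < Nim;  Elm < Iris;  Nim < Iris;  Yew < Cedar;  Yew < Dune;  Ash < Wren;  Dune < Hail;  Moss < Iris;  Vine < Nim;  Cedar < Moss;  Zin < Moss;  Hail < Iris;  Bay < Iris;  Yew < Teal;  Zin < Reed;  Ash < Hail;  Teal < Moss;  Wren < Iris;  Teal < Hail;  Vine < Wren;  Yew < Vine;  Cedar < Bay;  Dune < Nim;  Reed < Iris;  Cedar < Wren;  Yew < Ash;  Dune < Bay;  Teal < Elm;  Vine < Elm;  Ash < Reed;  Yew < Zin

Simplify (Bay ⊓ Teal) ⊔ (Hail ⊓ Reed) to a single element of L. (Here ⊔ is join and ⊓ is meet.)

Ash

Bay ∧ Teal = Yew
Hail ∧ Reed = Ash
Yew ∨ Ash = Ash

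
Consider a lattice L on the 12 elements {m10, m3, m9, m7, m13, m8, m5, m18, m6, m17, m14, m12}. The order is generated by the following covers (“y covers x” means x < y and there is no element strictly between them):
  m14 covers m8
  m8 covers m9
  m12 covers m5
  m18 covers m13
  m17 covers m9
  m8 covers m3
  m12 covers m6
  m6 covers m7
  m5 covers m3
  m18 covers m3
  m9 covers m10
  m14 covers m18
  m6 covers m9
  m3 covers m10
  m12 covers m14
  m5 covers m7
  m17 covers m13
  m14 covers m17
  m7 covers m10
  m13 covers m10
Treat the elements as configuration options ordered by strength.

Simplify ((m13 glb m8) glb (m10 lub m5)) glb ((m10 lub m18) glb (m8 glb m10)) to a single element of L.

m10

m13 ∧ m8 = m10
m10 ∨ m5 = m5
m10 ∧ m5 = m10
m10 ∨ m18 = m18
m8 ∧ m10 = m10
m18 ∧ m10 = m10
m10 ∧ m10 = m10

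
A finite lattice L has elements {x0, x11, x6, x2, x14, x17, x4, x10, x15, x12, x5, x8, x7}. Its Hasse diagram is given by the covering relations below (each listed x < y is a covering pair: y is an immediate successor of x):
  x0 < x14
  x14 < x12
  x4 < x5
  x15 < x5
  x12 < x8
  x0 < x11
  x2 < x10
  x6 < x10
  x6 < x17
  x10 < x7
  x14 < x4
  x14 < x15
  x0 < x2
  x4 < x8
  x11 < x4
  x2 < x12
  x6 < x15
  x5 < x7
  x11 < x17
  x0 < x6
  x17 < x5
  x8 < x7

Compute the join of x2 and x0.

x2

Common upper bounds of {x2, x0}: x10, x12, x2, x7, x8.
The least among these is x2.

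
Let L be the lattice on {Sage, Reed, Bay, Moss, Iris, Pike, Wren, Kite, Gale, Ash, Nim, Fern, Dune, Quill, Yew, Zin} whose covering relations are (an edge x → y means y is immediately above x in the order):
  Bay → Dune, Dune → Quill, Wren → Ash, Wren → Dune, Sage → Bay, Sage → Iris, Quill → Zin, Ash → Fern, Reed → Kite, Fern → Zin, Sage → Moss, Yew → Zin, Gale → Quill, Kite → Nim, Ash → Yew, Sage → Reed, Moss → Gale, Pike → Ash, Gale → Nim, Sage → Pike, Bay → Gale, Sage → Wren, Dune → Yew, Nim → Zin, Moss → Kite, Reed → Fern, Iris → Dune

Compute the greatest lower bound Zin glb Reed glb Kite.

Common lower bounds of {Zin, Reed, Kite}: Reed, Sage.
The greatest among these is Reed.

Reed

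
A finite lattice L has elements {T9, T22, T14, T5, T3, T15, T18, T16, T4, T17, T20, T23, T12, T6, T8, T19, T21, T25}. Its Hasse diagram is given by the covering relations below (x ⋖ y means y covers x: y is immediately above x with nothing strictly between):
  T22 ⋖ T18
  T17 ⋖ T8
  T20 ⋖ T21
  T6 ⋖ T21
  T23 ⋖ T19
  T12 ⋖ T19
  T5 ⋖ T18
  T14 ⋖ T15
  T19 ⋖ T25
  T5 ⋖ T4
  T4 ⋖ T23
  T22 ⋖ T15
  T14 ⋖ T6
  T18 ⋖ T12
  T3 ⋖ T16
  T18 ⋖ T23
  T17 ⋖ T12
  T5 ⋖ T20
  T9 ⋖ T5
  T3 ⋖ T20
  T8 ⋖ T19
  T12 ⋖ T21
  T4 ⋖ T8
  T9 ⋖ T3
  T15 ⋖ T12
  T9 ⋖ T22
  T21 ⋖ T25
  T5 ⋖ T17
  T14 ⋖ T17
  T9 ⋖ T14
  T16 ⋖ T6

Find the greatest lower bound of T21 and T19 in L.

Common lower bounds of {T21, T19}: T12, T14, T15, T17, T18, T22, T5, T9.
The greatest among these is T12.

T12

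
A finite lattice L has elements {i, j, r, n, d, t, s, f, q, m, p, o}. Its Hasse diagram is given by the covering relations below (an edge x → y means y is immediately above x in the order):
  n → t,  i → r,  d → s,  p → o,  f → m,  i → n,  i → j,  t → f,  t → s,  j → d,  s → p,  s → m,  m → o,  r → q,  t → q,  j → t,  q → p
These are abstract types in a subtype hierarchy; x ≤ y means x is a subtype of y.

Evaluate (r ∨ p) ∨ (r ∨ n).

r ∨ p = p
r ∨ n = q
p ∨ q = p

p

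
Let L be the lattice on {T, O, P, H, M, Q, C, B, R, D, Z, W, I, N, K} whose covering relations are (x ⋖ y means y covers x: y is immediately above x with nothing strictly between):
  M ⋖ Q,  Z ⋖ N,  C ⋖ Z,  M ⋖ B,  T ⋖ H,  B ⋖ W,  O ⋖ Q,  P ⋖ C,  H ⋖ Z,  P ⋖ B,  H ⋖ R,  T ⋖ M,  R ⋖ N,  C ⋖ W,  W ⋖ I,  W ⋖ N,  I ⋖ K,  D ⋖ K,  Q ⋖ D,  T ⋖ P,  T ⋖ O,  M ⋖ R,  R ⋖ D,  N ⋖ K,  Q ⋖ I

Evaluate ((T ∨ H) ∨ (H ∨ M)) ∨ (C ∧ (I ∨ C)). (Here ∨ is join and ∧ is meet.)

T ∨ H = H
H ∨ M = R
H ∨ R = R
I ∨ C = I
C ∧ I = C
R ∨ C = N

N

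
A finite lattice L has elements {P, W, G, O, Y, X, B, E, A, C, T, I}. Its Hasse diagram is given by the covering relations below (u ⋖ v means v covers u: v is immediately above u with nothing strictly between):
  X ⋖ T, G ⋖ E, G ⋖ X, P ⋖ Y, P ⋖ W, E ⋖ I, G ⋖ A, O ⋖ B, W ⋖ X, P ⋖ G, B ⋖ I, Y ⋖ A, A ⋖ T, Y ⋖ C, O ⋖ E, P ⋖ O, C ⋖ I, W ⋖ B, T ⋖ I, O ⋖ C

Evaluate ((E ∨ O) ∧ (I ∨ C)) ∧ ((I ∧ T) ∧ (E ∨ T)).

G

E ∨ O = E
I ∨ C = I
E ∧ I = E
I ∧ T = T
E ∨ T = I
T ∧ I = T
E ∧ T = G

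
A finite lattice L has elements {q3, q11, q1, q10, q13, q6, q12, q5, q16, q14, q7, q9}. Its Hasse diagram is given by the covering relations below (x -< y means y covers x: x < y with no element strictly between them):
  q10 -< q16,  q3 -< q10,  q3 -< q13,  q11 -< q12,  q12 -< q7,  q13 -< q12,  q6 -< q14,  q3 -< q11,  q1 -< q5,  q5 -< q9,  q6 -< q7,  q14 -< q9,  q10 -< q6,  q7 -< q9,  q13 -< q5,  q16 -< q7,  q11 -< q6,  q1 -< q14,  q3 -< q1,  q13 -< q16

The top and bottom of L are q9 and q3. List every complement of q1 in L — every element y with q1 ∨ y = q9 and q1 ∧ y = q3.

Need y with q1 ∨ y = q9 and q1 ∧ y = q3.
Checking each element gives: q12, q16, q7.

q12, q16, q7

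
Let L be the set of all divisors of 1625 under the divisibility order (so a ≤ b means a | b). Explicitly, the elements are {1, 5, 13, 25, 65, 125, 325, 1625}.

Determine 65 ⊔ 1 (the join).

65

In the divisibility order, the join is the least common multiple: lcm(65, 1) = 65.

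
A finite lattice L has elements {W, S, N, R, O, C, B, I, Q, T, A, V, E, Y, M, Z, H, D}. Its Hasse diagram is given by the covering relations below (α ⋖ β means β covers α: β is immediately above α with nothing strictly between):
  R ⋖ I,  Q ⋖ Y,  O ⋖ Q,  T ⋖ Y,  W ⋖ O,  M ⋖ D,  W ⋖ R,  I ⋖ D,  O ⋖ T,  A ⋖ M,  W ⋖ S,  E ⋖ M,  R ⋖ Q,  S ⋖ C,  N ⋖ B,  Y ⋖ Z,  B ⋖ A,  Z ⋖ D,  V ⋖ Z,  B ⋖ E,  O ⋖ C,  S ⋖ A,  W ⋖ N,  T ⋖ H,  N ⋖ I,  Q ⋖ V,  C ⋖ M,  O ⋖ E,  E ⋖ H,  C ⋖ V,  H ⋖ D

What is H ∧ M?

E

Common lower bounds of {H, M}: B, E, N, O, W.
The greatest among these is E.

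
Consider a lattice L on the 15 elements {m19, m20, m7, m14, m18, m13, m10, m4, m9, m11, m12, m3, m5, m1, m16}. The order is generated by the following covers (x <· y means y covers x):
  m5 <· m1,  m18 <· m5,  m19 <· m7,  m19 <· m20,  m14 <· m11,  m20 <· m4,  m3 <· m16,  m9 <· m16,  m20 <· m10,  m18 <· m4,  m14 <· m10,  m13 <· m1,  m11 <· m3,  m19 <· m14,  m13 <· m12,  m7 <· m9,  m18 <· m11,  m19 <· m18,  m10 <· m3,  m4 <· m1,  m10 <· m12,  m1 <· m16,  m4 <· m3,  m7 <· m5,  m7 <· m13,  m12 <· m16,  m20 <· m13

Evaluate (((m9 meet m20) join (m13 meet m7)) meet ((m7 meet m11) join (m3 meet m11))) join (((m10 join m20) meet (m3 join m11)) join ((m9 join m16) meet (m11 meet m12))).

m9 ∧ m20 = m19
m13 ∧ m7 = m7
m19 ∨ m7 = m7
m7 ∧ m11 = m19
m3 ∧ m11 = m11
m19 ∨ m11 = m11
m7 ∧ m11 = m19
m10 ∨ m20 = m10
m3 ∨ m11 = m3
m10 ∧ m3 = m10
m9 ∨ m16 = m16
m11 ∧ m12 = m14
m16 ∧ m14 = m14
m10 ∨ m14 = m10
m19 ∨ m10 = m10

m10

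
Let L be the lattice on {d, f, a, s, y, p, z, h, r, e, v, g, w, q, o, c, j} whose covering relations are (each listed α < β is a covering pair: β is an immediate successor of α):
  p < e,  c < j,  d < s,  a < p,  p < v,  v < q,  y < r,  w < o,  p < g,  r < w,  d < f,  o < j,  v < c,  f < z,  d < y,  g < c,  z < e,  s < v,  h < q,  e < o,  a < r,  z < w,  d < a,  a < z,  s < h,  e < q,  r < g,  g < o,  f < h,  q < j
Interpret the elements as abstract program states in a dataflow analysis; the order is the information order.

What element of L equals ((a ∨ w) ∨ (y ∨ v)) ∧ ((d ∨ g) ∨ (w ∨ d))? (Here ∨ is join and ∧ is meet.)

a ∨ w = w
y ∨ v = c
w ∨ c = j
d ∨ g = g
w ∨ d = w
g ∨ w = o
j ∧ o = o

o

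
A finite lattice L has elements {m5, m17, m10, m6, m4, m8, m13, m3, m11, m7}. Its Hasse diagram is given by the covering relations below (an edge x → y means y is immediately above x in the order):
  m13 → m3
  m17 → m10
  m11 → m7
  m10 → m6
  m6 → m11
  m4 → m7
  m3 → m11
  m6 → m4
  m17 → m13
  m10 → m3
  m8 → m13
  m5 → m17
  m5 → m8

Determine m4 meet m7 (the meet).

Common lower bounds of {m4, m7}: m10, m17, m4, m5, m6.
The greatest among these is m4.

m4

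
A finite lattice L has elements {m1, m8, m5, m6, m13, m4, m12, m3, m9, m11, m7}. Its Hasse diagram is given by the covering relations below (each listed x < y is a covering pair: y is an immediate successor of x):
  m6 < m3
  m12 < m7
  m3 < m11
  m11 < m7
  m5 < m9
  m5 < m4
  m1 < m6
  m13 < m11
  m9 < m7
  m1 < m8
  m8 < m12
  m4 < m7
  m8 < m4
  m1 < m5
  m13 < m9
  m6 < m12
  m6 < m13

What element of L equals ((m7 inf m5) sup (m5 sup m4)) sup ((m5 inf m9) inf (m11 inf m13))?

m4

m7 ∧ m5 = m5
m5 ∨ m4 = m4
m5 ∨ m4 = m4
m5 ∧ m9 = m5
m11 ∧ m13 = m13
m5 ∧ m13 = m1
m4 ∨ m1 = m4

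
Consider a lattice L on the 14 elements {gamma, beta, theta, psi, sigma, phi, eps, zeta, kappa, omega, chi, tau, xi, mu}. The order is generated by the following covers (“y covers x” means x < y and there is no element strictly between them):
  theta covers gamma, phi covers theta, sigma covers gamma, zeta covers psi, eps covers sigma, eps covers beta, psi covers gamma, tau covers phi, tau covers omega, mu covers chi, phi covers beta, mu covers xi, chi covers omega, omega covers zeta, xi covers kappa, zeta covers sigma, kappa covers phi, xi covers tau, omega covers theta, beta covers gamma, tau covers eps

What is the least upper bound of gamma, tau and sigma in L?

tau

Common upper bounds of {gamma, tau, sigma}: mu, tau, xi.
The least among these is tau.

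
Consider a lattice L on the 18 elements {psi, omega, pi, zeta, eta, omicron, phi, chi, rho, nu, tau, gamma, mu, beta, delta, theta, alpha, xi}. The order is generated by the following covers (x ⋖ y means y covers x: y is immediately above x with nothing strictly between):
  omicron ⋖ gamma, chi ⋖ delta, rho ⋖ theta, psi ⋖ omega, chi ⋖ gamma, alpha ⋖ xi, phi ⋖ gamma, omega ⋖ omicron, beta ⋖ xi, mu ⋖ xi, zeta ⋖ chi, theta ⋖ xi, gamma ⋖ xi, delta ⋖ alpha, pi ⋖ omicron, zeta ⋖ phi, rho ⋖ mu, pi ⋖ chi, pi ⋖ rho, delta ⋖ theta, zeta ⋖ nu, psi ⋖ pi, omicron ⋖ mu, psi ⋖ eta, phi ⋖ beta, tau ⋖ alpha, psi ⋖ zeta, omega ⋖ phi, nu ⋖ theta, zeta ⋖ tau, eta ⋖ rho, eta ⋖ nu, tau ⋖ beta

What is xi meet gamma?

gamma

Common lower bounds of {xi, gamma}: chi, gamma, omega, omicron, phi, pi, psi, zeta.
The greatest among these is gamma.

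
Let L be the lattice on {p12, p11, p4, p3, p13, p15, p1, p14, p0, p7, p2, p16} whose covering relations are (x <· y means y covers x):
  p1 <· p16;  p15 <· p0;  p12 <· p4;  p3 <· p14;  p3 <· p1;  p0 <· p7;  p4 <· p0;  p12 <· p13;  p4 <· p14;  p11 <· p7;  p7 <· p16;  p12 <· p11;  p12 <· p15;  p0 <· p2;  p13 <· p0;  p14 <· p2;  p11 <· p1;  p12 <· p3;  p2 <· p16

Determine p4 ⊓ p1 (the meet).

p12

Common lower bounds of {p4, p1}: p12.
The greatest among these is p12.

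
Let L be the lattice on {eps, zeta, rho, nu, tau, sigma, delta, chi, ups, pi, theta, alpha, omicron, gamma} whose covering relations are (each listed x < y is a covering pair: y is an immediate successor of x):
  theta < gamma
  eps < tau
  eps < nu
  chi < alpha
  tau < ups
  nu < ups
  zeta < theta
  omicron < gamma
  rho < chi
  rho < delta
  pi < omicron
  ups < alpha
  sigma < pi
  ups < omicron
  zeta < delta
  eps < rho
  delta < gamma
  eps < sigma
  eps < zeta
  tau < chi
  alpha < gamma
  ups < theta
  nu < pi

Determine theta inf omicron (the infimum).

Common lower bounds of {theta, omicron}: eps, nu, tau, ups.
The greatest among these is ups.

ups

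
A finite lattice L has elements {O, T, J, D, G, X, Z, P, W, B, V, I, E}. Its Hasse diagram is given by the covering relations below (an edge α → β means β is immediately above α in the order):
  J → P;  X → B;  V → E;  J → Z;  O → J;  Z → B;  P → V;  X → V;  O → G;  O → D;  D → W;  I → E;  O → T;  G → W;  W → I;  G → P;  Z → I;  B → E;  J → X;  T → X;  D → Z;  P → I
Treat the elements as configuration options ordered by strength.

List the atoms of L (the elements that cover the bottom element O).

The atoms are exactly the elements that cover O: D, G, J, T.

D, G, J, T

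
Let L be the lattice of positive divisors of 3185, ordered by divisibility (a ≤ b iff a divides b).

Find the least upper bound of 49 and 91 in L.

637

In the divisibility order, the join is the least common multiple: lcm(49, 91) = 637.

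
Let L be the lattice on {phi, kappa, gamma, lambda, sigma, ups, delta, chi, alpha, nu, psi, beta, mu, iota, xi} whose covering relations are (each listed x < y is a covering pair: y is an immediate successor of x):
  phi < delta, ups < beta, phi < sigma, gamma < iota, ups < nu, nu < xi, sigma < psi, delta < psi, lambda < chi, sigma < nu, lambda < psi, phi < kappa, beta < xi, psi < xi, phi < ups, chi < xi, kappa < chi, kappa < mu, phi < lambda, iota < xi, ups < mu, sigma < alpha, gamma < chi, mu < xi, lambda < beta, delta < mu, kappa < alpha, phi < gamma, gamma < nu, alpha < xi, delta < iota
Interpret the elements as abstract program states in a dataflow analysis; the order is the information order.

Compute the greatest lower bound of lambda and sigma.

Common lower bounds of {lambda, sigma}: phi.
The greatest among these is phi.

phi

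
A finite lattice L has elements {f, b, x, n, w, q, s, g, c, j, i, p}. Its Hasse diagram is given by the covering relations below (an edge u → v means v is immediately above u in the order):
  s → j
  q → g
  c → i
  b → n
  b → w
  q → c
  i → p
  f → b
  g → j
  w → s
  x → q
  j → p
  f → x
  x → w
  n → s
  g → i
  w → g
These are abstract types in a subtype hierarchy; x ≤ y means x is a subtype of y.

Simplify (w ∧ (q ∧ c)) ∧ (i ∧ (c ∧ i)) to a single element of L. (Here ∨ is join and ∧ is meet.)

x

q ∧ c = q
w ∧ q = x
c ∧ i = c
i ∧ c = c
x ∧ c = x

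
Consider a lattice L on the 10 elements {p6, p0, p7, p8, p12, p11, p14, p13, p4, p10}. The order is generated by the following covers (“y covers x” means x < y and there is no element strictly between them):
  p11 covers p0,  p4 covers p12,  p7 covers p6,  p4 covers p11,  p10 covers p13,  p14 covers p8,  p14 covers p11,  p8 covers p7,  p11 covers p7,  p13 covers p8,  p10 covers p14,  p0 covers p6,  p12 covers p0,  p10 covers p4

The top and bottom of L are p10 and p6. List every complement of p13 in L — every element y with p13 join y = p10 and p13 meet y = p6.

p0, p12

Need y with p13 ∨ y = p10 and p13 ∧ y = p6.
Checking each element gives: p0, p12.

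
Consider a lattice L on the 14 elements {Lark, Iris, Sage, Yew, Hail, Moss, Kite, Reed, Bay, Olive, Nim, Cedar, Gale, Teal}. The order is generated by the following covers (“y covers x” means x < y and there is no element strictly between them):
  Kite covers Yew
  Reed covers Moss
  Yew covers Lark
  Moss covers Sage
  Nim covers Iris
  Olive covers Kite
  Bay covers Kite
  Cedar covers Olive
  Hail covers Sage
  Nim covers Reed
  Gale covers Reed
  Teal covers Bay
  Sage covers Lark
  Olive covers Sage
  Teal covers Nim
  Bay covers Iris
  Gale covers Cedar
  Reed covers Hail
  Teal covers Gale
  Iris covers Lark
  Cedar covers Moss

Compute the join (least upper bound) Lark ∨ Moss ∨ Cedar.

Common upper bounds of {Lark, Moss, Cedar}: Cedar, Gale, Teal.
The least among these is Cedar.

Cedar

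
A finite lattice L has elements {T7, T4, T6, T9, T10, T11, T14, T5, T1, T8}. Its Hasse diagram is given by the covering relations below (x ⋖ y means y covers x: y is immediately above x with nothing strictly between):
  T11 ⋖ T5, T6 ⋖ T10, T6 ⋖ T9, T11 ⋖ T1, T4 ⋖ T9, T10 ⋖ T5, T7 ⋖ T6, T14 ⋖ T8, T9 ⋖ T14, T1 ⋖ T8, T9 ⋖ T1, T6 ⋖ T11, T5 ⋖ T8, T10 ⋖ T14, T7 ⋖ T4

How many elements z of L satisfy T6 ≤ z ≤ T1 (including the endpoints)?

The interval [T6, T1] = {T1, T11, T6, T9}, which has 4 elements.

4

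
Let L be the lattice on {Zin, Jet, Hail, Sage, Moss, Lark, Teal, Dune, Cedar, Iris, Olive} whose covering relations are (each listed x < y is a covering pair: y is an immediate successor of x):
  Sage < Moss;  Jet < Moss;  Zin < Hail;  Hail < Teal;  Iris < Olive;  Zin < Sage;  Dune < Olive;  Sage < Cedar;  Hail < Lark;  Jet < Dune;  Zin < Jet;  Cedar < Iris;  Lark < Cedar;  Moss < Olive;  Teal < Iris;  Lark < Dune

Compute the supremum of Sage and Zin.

Common upper bounds of {Sage, Zin}: Cedar, Iris, Moss, Olive, Sage.
The least among these is Sage.

Sage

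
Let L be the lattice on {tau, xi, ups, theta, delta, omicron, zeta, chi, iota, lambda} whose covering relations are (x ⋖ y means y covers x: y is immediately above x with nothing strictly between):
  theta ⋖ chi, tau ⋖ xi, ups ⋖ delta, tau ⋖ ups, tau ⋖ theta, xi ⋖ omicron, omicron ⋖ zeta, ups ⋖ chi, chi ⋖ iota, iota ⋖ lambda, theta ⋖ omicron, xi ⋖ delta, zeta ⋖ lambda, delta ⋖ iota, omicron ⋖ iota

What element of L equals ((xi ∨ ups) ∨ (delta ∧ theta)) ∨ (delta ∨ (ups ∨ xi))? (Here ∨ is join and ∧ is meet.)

xi ∨ ups = delta
delta ∧ theta = tau
delta ∨ tau = delta
ups ∨ xi = delta
delta ∨ delta = delta
delta ∨ delta = delta

delta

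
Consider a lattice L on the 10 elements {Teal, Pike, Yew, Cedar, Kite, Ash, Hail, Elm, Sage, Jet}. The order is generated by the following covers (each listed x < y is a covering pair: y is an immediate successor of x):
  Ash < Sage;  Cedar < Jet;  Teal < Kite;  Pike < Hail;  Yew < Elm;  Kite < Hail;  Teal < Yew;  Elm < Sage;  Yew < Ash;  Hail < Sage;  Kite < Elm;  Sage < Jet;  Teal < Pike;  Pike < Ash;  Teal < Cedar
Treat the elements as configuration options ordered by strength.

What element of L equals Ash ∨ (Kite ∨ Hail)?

Kite ∨ Hail = Hail
Ash ∨ Hail = Sage

Sage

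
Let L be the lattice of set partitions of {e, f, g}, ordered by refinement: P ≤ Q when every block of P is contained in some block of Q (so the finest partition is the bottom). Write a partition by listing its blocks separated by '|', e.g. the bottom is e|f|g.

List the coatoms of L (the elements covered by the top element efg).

The coatoms are exactly the elements covered by efg: ef|g, eg|f, e|fg.

ef|g, eg|f, e|fg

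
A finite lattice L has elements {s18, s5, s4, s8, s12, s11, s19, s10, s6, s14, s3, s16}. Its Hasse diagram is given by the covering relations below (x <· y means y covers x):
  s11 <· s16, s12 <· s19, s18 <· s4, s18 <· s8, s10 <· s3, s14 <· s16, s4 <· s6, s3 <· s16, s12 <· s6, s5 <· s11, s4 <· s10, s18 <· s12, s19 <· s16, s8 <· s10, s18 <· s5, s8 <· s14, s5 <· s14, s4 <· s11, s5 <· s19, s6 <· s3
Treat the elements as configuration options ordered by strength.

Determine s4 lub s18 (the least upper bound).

Common upper bounds of {s4, s18}: s10, s11, s16, s3, s4, s6.
The least among these is s4.

s4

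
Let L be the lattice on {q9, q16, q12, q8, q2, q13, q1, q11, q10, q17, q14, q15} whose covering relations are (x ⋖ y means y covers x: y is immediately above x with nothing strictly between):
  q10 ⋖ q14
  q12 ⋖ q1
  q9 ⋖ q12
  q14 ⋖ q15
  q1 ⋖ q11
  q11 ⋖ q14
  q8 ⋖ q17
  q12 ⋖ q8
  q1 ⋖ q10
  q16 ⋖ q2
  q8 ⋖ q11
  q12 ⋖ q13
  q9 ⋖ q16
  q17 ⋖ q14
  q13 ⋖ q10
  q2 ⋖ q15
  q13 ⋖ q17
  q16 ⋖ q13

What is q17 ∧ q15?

q17

Common lower bounds of {q17, q15}: q12, q13, q16, q17, q8, q9.
The greatest among these is q17.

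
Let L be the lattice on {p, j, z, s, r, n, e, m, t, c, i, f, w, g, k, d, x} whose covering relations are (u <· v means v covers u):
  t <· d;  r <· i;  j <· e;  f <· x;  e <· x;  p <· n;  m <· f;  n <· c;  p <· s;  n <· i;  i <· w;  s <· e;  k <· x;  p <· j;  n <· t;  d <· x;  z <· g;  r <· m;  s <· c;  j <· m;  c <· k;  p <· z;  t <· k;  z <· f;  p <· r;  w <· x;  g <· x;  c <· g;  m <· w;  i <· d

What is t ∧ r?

p

Common lower bounds of {t, r}: p.
The greatest among these is p.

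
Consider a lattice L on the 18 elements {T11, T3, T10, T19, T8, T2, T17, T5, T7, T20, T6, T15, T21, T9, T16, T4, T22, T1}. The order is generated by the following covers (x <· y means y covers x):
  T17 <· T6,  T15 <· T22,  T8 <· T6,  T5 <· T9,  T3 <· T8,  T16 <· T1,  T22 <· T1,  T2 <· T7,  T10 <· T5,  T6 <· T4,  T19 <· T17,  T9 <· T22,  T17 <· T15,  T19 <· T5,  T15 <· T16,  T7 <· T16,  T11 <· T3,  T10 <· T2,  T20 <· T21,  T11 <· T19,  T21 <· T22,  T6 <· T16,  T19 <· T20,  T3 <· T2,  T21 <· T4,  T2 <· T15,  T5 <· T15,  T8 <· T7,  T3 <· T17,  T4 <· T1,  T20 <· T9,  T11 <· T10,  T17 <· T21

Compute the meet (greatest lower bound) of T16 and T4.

T6

Common lower bounds of {T16, T4}: T11, T17, T19, T3, T6, T8.
The greatest among these is T6.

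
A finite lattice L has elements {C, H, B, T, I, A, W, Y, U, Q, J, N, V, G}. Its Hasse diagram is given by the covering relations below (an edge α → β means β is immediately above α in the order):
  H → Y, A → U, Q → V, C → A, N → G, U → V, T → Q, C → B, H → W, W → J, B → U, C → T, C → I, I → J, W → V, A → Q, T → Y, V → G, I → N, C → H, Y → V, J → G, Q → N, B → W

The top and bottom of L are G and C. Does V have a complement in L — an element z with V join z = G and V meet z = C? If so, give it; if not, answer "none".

Need z with V ∨ z = G and V ∧ z = C.
Checking each element gives: I.

I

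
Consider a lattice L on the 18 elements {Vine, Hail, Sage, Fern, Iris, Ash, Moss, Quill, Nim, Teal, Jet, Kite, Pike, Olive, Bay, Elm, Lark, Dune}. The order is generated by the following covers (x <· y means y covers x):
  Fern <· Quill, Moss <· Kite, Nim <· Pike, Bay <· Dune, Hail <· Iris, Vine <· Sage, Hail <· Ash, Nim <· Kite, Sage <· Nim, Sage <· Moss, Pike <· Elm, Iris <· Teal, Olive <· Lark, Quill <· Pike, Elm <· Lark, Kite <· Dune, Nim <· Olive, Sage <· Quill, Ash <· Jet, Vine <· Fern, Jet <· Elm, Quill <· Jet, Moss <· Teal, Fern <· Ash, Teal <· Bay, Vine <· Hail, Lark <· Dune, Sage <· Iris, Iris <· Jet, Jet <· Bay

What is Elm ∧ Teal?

Iris

Common lower bounds of {Elm, Teal}: Hail, Iris, Sage, Vine.
The greatest among these is Iris.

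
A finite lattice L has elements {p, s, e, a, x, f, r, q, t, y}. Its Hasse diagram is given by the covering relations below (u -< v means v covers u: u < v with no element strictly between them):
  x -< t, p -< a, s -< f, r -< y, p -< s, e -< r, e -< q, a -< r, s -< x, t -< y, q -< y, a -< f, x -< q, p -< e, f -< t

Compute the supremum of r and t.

Common upper bounds of {r, t}: y.
The least among these is y.

y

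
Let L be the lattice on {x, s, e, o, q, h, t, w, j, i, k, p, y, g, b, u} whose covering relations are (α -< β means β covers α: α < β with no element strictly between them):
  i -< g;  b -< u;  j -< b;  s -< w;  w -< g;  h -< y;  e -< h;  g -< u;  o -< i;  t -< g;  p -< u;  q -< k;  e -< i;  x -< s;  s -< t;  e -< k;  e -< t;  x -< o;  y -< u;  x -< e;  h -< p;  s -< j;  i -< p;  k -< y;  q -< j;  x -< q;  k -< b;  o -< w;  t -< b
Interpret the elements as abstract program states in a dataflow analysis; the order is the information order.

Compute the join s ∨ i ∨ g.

Common upper bounds of {s, i, g}: g, u.
The least among these is g.

g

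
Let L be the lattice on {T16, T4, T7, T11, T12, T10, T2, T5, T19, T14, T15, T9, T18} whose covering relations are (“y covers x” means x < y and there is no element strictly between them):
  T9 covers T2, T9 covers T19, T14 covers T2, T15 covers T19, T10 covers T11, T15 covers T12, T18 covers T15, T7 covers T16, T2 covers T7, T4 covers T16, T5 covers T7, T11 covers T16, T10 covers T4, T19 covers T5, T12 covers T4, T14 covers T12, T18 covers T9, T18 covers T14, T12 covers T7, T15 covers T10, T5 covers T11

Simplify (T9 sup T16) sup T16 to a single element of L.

T9 ∨ T16 = T9
T9 ∨ T16 = T9

T9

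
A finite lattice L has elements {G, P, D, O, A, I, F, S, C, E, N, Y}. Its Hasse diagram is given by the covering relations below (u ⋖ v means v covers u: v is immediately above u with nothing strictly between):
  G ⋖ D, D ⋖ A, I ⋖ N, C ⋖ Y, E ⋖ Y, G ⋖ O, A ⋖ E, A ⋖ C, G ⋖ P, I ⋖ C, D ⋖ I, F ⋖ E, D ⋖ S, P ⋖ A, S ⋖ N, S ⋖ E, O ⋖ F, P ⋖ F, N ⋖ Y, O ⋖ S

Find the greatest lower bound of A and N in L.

Common lower bounds of {A, N}: D, G.
The greatest among these is D.

D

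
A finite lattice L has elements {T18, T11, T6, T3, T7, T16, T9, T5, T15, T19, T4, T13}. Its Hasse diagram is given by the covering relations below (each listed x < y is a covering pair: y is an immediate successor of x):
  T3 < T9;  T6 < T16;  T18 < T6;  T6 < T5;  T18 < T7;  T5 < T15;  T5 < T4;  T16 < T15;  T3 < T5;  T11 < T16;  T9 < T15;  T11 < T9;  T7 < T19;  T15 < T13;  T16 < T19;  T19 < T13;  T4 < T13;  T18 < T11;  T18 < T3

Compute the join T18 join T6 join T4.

Common upper bounds of {T18, T6, T4}: T13, T4.
The least among these is T4.

T4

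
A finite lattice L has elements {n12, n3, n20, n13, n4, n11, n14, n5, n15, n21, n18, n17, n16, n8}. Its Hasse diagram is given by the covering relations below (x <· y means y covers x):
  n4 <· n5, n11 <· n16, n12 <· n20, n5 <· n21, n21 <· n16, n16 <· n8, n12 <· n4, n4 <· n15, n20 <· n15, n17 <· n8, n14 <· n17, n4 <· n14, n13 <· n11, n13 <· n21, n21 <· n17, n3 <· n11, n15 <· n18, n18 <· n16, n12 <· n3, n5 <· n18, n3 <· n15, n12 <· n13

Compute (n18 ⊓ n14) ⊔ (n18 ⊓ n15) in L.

n15

n18 ∧ n14 = n4
n18 ∧ n15 = n15
n4 ∨ n15 = n15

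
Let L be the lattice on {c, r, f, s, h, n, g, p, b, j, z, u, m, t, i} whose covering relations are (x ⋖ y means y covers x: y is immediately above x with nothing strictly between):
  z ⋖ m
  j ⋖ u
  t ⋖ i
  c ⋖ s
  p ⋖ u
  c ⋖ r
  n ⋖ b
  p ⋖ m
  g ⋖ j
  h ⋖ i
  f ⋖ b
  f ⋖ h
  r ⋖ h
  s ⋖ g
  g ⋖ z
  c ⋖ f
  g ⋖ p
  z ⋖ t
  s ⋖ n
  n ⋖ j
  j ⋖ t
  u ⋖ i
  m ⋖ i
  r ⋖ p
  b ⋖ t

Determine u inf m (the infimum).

p

Common lower bounds of {u, m}: c, g, p, r, s.
The greatest among these is p.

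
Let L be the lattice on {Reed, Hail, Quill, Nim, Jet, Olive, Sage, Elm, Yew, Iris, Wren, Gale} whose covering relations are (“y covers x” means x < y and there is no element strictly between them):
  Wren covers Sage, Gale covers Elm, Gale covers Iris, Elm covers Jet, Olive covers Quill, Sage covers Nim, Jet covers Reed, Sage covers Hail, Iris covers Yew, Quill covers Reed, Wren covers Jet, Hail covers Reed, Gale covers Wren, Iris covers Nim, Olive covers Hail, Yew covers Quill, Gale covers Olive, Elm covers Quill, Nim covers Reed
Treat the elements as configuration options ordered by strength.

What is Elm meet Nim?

Reed

Common lower bounds of {Elm, Nim}: Reed.
The greatest among these is Reed.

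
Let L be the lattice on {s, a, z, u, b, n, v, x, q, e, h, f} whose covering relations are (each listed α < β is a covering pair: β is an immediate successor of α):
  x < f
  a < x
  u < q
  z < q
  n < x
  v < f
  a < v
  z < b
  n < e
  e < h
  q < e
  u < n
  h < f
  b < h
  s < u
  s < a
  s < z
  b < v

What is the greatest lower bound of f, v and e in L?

Common lower bounds of {f, v, e}: s, z.
The greatest among these is z.

z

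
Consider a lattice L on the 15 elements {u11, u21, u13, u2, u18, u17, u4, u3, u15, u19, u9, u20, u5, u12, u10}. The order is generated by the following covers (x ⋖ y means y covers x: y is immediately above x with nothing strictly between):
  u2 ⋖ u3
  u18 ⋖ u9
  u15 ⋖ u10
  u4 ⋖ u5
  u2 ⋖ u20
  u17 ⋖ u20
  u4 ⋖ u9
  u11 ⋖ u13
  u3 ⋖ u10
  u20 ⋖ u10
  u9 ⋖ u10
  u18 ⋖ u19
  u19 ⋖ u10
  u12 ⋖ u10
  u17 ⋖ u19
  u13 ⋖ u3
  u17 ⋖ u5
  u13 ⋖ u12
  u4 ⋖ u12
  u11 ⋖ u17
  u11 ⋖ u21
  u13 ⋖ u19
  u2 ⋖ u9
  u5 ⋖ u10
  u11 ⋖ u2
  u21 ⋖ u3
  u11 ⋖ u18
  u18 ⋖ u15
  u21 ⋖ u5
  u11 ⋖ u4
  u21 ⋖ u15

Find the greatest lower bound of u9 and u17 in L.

u11

Common lower bounds of {u9, u17}: u11.
The greatest among these is u11.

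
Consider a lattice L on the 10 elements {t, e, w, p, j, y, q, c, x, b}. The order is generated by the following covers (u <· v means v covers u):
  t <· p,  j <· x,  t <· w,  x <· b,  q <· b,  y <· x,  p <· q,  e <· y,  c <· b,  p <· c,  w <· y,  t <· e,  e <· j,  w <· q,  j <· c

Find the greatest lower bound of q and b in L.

Common lower bounds of {q, b}: p, q, t, w.
The greatest among these is q.

q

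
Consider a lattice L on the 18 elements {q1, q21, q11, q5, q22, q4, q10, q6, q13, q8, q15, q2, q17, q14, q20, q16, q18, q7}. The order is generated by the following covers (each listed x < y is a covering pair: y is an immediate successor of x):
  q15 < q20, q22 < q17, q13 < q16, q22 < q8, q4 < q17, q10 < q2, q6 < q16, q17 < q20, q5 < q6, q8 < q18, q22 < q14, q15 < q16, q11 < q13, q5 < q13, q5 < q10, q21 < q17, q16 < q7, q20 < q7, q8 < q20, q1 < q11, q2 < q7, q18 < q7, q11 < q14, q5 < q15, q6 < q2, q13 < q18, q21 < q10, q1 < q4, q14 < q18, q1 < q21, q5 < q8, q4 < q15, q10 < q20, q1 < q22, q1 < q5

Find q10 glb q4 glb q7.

q1

Common lower bounds of {q10, q4, q7}: q1.
The greatest among these is q1.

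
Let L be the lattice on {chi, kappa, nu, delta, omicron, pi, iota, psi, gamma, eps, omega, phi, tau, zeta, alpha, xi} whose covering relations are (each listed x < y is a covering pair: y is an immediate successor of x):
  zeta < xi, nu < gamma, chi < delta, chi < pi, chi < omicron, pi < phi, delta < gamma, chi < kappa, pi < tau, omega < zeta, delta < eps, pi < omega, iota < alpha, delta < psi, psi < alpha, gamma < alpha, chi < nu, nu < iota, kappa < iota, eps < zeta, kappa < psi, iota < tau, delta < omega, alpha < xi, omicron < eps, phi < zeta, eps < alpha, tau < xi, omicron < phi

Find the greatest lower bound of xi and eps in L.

eps

Common lower bounds of {xi, eps}: chi, delta, eps, omicron.
The greatest among these is eps.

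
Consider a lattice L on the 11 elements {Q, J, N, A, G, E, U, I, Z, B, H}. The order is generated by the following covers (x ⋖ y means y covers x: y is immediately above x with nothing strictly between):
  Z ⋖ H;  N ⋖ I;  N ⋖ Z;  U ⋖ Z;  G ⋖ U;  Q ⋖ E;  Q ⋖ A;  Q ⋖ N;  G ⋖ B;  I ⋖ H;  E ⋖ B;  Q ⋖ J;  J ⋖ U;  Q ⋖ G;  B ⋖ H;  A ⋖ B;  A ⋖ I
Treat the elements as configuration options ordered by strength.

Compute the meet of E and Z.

Common lower bounds of {E, Z}: Q.
The greatest among these is Q.

Q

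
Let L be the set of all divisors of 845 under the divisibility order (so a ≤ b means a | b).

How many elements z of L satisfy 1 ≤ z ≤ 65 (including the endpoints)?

4

The interval [1, 65] = {1, 13, 5, 65}, which has 4 elements.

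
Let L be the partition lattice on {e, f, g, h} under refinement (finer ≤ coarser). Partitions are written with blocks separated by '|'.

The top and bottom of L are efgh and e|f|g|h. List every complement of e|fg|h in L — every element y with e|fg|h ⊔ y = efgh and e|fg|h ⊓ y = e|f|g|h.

Need y with e|fg|h ∨ y = efgh and e|fg|h ∧ y = e|f|g|h.
Checking each element gives: efh|g, ef|gh, egh|f, eg|fh.

efh|g, ef|gh, egh|f, eg|fh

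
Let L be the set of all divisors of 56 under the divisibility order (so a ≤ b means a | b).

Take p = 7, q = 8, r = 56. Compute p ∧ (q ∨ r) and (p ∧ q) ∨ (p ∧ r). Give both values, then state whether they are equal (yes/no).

7; 7; yes

q ∨ r = 56, so p ∧ (q ∨ r) = 7 ∧ 56 = 7.
p ∧ q = 1 and p ∧ r = 7, so (p ∧ q) ∨ (p ∧ r) = 1 ∨ 7 = 7.
Equal: yes.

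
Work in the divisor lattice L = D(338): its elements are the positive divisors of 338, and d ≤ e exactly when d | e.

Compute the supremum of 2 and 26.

In the divisibility order, the join is the least common multiple: lcm(2, 26) = 26.

26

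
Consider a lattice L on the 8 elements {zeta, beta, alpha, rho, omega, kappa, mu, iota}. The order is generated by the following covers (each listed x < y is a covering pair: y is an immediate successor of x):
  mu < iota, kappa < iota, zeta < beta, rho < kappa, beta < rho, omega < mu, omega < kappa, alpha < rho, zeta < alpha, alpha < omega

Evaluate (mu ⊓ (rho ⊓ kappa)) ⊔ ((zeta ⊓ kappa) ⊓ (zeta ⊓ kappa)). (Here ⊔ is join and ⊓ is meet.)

alpha

rho ∧ kappa = rho
mu ∧ rho = alpha
zeta ∧ kappa = zeta
zeta ∧ kappa = zeta
zeta ∧ zeta = zeta
alpha ∨ zeta = alpha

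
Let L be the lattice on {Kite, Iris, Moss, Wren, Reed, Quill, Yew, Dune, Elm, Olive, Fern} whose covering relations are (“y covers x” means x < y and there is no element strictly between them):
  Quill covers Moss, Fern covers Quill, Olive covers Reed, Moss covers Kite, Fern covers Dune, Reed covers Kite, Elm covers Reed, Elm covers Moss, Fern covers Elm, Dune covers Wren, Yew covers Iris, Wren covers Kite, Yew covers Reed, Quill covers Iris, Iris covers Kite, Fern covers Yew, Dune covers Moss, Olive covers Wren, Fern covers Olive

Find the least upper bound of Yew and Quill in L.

Fern

Common upper bounds of {Yew, Quill}: Fern.
The least among these is Fern.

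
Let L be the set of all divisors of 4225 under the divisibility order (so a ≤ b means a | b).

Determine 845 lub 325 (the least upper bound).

4225

Common upper bounds of {845, 325}: 4225.
The least among these is 4225.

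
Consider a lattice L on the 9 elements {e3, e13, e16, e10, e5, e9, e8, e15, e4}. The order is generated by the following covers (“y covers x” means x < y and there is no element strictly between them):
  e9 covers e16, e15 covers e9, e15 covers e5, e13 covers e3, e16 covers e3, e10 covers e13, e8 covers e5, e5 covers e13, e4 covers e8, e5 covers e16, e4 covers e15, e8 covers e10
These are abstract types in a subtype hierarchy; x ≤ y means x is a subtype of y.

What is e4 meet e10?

Common lower bounds of {e4, e10}: e10, e13, e3.
The greatest among these is e10.

e10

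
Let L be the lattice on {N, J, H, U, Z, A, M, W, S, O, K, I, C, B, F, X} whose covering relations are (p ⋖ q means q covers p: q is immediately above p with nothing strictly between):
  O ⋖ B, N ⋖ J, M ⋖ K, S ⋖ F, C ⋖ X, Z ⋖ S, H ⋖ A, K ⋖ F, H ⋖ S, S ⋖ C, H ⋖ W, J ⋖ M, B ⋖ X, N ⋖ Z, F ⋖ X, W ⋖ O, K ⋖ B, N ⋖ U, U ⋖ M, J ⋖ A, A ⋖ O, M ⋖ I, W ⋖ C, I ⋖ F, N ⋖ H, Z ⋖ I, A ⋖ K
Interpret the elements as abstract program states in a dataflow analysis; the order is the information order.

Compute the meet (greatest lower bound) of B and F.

K

Common lower bounds of {B, F}: A, H, J, K, M, N, U.
The greatest among these is K.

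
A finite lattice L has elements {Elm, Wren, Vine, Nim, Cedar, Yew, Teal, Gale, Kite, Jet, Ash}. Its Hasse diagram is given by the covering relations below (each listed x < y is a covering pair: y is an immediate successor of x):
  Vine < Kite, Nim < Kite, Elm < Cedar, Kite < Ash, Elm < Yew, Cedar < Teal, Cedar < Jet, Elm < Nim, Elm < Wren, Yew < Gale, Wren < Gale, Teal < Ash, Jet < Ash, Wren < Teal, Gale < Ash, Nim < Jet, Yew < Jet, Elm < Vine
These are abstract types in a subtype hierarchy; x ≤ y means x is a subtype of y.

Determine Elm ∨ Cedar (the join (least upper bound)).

Common upper bounds of {Elm, Cedar}: Ash, Cedar, Jet, Teal.
The least among these is Cedar.

Cedar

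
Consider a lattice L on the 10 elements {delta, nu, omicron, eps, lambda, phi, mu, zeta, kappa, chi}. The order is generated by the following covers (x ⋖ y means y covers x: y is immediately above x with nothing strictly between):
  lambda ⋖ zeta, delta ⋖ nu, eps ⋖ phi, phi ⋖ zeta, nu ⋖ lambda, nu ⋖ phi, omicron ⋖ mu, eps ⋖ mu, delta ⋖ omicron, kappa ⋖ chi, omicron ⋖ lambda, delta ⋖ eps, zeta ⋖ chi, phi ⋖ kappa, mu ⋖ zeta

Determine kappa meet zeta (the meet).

phi

Common lower bounds of {kappa, zeta}: delta, eps, nu, phi.
The greatest among these is phi.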